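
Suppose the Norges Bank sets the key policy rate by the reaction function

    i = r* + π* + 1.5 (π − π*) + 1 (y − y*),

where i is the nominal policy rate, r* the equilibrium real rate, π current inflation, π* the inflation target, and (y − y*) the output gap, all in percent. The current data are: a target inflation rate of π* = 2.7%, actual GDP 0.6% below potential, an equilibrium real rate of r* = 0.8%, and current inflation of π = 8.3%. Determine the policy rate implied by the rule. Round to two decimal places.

11.30%

Output 0.6% below potential → (y − y*) = -0.6.
i = 0.8 + 2.7 + 1.5 × (8.3 − 2.7) + 1 × (-0.6)
   = 0.8 + 2.7 + 8.4 − 0.6 = 11.30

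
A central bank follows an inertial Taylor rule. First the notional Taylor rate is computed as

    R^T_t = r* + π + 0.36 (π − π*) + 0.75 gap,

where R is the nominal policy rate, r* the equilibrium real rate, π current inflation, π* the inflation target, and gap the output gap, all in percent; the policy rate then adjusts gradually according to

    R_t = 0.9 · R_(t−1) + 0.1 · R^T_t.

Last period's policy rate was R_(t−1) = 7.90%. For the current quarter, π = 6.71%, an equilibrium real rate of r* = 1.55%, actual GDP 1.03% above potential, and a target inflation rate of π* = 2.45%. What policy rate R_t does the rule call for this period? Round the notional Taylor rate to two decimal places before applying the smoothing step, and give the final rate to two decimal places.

8.17%

Output 1.03% above potential → gap = 1.03.
R^T_t = 1.55 + 6.71 + 0.36 × (6.71 − 2.45) + 0.75 × 1.03
   = 1.55 + 6.71 + 1.5336 + 0.7725 = 10.57
R_t = 0.9 × 7.90 + 0.1 × 10.57 = 7.11 + 1.057 = 8.17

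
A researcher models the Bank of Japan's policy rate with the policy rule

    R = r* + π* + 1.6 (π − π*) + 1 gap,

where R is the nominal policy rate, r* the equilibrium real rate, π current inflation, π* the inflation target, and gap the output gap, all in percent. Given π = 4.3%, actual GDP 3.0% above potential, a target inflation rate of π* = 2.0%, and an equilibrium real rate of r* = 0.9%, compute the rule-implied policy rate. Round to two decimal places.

9.58%

Output 3.0% above potential → gap = 3.0.
R = 0.9 + 2.0 + 1.6 × (4.3 − 2.0) + 1 × 3.0
   = 0.9 + 2 + 3.68 + 3 = 9.58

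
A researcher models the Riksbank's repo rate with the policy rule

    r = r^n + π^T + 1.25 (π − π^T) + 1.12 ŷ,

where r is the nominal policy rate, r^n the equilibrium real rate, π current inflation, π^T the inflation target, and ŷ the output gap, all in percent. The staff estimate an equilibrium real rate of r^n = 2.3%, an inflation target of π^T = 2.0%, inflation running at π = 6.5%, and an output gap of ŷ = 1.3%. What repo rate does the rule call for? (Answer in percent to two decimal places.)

r = 2.3 + 2.0 + 1.25 × (6.5 − 2.0) + 1.12 × 1.3
   = 2.3 + 2 + 5.625 + 1.456 = 11.38

11.38%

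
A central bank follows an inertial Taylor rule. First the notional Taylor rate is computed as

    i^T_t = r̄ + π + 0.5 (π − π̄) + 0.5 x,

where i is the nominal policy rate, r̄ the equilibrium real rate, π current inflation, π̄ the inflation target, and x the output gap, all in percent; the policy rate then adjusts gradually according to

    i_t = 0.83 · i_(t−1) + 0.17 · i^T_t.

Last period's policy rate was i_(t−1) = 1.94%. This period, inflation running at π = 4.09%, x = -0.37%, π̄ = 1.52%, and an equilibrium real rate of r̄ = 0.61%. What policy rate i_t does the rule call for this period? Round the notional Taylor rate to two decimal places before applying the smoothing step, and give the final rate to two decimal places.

2.60%

i^T_t = 0.61 + 4.09 + 0.5 × (4.09 − 1.52) + 0.5 × (-0.37)
   = 0.61 + 4.09 + 1.285 − 0.185 = 5.80
i_t = 0.83 × 1.94 + 0.17 × 5.80 = 1.6102 + 0.986 = 2.60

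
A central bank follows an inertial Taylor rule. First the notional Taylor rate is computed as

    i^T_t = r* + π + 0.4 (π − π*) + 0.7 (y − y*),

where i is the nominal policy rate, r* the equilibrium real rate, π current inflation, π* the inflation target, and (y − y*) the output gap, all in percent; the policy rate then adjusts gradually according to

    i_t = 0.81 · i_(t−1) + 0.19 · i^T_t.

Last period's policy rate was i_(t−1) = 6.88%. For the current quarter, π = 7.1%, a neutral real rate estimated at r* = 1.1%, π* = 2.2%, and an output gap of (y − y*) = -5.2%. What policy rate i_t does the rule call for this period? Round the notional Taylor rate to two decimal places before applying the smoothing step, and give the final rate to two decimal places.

i^T_t = 1.1 + 7.1 + 0.4 × (7.1 − 2.2) + 0.7 × (-5.2)
   = 1.1 + 7.1 + 1.96 − 3.64 = 6.52
i_t = 0.81 × 6.88 + 0.19 × 6.52 = 5.5728 + 1.2388 = 6.81

6.81%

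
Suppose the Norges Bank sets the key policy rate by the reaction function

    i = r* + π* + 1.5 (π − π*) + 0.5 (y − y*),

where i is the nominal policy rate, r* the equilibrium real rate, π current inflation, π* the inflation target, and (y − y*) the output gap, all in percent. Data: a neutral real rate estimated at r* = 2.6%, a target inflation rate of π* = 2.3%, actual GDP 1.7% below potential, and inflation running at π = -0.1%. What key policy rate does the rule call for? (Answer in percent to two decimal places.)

Output 1.7% below potential → (y − y*) = -1.7.
i = 2.6 + 2.3 + 1.5 × (-0.1 − 2.3) + 0.5 × (-1.7)
   = 2.6 + 2.3 − 3.6 − 0.85 = 0.45

0.45%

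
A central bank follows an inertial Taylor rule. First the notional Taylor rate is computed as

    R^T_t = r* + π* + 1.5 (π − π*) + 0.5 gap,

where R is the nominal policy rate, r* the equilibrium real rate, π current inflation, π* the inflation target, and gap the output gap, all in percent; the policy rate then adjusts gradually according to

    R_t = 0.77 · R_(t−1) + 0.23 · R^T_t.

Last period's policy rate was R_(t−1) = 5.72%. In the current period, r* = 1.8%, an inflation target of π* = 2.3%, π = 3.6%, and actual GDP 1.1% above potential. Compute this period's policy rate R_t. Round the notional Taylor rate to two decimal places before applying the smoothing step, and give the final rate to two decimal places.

5.92%

Output 1.1% above potential → gap = 1.1.
R^T_t = 1.8 + 2.3 + 1.5 × (3.6 − 2.3) + 0.5 × 1.1
   = 1.8 + 2.3 + 1.95 + 0.55 = 6.60
R_t = 0.77 × 5.72 + 0.23 × 6.60 = 4.4044 + 1.518 = 5.92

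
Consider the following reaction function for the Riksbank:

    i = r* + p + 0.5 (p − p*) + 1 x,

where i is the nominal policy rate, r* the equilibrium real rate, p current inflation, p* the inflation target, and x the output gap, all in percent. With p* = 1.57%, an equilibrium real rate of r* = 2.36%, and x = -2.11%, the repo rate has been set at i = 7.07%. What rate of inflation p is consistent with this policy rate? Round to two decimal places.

Collecting p: i = r* + (1 + 0.5) p − 0.5 p* + 1 x
1.5 p = 7.07 − 2.36 + 0.5 × 1.57 − 1 × (-2.11) = 7.605
p = 7.605 / 1.5 = 5.07

5.07%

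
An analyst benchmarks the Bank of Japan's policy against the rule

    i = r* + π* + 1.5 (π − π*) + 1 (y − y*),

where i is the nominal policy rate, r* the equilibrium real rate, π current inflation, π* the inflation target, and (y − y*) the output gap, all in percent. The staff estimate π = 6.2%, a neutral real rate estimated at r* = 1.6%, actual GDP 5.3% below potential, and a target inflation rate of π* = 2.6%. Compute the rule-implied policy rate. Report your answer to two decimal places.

Output 5.3% below potential → (y − y*) = -5.3.
i = 1.6 + 2.6 + 1.5 × (6.2 − 2.6) + 1 × (-5.3)
   = 1.6 + 2.6 + 5.4 − 5.3 = 4.30

4.30%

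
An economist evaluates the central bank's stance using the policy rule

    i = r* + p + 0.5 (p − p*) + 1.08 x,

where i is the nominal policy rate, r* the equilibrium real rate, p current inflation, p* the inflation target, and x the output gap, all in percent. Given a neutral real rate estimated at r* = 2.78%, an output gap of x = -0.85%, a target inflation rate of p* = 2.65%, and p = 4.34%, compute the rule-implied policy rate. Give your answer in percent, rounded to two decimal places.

i = 2.78 + 4.34 + 0.5 × (4.34 − 2.65) + 1.08 × (-0.85)
   = 2.78 + 4.34 + 0.845 − 0.918 = 7.05

7.05%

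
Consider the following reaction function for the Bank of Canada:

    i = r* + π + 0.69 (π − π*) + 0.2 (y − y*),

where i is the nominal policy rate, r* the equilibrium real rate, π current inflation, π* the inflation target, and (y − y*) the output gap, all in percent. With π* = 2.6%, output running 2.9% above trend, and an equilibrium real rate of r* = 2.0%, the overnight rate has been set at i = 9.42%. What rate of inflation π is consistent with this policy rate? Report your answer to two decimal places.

5.11%

Output 2.9% above potential → (y − y*) = 2.9.
Collecting π: i = r* + (1 + 0.69) π − 0.69 π* + 0.2 (y − y*)
1.69 π = 9.42 − 2.0 + 0.69 × 2.6 − 0.2 × 2.9 = 8.634
π = 8.634 / 1.69 = 5.11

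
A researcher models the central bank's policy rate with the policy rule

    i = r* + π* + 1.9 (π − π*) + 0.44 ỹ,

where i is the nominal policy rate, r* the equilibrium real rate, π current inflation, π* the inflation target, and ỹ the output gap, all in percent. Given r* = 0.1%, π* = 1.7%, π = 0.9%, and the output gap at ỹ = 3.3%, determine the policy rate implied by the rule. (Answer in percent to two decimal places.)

1.73%

i = 0.1 + 1.7 + 1.9 × (0.9 − 1.7) + 0.44 × 3.3
   = 0.1 + 1.7 − 1.52 + 1.452 = 1.73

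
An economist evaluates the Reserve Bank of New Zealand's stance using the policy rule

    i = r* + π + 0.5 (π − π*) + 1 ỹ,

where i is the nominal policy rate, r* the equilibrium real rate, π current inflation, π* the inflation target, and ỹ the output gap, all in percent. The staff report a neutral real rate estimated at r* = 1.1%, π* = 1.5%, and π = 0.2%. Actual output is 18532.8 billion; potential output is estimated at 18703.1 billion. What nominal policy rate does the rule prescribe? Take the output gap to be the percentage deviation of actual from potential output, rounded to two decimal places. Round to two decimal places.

-0.26%

Output gap = 100 × (18532.8 − 18703.1) / 18703.1 = -0.91%.
i = 1.10 + 0.20 + 0.5 × (0.20 − 1.50) + 1 × (-0.91)
   = 1.10 + 0.2 − 0.65 − 0.91 = -0.26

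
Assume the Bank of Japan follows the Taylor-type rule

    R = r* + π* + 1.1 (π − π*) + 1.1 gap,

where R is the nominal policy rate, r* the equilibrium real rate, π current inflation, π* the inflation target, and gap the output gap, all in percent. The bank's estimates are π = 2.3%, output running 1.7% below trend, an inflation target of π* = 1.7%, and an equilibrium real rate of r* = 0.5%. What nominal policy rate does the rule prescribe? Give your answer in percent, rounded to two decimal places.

0.99%

Output 1.7% below potential → gap = -1.7.
R = 0.5 + 1.7 + 1.1 × (2.3 − 1.7) + 1.1 × (-1.7)
   = 0.5 + 1.7 + 0.66 − 1.87 = 0.99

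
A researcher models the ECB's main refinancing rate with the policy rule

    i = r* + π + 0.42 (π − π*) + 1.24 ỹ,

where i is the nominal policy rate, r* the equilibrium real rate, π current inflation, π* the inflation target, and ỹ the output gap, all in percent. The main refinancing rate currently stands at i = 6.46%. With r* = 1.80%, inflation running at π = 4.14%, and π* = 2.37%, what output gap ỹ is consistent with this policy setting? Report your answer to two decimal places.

1.24 ỹ = 6.46 − 1.80 − 4.14 − 0.42 × (4.14 − 2.37) = -0.2234
ỹ = -0.2234 / 1.24 = -0.18

-0.18%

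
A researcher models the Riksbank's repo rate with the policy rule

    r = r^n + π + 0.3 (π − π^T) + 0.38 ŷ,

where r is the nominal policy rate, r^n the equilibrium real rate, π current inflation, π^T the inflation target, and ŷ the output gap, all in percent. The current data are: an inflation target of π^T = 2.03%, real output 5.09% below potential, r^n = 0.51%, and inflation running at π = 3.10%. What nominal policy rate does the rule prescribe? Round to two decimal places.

Output 5.09% below potential → ŷ = -5.09.
r = 0.51 + 3.10 + 0.3 × (3.10 − 2.03) + 0.38 × (-5.09)
   = 0.51 + 3.1 + 0.321 − 1.9342 = 2.00

2.00%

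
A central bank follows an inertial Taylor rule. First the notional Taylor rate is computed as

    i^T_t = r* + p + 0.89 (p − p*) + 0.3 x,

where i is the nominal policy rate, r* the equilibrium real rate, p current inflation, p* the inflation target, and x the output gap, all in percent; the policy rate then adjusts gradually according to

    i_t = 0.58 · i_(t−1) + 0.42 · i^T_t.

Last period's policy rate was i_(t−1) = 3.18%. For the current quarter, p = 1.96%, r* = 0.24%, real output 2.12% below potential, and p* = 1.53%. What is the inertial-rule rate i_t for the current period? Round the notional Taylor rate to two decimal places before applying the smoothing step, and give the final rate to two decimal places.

Output 2.12% below potential → x = -2.12.
i^T_t = 0.24 + 1.96 + 0.89 × (1.96 − 1.53) + 0.3 × (-2.12)
   = 0.24 + 1.96 + 0.3827 − 0.636 = 1.95
i_t = 0.58 × 3.18 + 0.42 × 1.95 = 1.8444 + 0.819 = 2.66

2.66%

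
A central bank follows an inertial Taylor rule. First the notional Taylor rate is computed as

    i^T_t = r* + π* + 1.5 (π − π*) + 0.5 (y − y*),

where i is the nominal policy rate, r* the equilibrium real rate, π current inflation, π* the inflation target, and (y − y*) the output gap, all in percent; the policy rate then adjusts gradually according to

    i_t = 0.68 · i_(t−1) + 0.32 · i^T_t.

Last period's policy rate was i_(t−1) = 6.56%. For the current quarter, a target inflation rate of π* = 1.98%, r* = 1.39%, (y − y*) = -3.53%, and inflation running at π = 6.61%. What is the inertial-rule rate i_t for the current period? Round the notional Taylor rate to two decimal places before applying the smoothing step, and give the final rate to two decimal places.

7.20%

i^T_t = 1.39 + 1.98 + 1.5 × (6.61 − 1.98) + 0.5 × (-3.53)
   = 1.39 + 1.98 + 6.945 − 1.765 = 8.55
i_t = 0.68 × 6.56 + 0.32 × 8.55 = 4.4608 + 2.736 = 7.20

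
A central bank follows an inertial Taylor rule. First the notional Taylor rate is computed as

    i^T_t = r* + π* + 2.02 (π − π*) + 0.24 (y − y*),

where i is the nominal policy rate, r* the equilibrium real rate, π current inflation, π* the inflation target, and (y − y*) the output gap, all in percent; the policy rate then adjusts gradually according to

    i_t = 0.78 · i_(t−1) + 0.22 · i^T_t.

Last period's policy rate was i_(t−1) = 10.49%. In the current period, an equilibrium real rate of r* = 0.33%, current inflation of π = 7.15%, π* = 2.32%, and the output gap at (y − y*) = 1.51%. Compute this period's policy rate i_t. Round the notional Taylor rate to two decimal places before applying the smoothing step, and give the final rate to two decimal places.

i^T_t = 0.33 + 2.32 + 2.02 × (7.15 − 2.32) + 0.24 × 1.51
   = 0.33 + 2.32 + 9.7566 + 0.3624 = 12.77
i_t = 0.78 × 10.49 + 0.22 × 12.77 = 8.1822 + 2.8094 = 10.99

10.99%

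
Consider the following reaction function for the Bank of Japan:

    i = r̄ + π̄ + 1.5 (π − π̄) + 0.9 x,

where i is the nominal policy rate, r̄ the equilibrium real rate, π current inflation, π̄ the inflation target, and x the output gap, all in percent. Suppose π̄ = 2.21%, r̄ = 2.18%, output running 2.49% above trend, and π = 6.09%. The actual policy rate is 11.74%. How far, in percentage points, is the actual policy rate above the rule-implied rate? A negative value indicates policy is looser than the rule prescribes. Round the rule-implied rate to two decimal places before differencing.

-0.71 pp

Output 2.49% above potential → x = 2.49.
i = 2.18 + 2.21 + 1.5 × (6.09 − 2.21) + 0.9 × 2.49
   = 2.18 + 2.21 + 5.82 + 2.241 = 12.45
Deviation = 11.74 − 12.45 = -0.71 pp.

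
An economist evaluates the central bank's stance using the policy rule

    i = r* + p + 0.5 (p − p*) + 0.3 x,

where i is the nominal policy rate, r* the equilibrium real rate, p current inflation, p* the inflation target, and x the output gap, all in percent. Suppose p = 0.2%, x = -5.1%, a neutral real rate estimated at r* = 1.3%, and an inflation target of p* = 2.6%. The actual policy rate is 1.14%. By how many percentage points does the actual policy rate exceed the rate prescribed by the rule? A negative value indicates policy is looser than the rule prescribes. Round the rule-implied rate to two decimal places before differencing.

i = 1.3 + 0.2 + 0.5 × (0.2 − 2.6) + 0.3 × (-5.1)
   = 1.3 + 0.2 − 1.2 − 1.53 = -1.23
Deviation = 1.14 − (-1.23) = 2.37 pp.

2.37 pp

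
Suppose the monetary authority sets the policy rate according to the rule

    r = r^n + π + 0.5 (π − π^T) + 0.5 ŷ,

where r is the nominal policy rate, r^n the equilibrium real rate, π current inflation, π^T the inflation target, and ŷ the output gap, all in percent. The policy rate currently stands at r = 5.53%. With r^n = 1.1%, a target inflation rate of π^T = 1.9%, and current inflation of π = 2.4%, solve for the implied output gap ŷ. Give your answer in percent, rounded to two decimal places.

3.56%

0.5 ŷ = 5.53 − 1.1 − 2.4 − 0.5 × (2.4 − 1.9) = 1.78
ŷ = 1.78 / 0.5 = 3.56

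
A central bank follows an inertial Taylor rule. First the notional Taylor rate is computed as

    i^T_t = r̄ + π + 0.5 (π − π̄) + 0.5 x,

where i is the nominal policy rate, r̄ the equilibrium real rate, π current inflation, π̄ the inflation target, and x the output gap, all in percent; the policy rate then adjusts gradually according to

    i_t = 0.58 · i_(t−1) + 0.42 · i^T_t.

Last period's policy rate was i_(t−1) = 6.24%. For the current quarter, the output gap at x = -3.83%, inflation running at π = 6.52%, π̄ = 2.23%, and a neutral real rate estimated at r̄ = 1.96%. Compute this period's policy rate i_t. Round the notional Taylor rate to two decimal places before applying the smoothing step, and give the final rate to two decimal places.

i^T_t = 1.96 + 6.52 + 0.5 × (6.52 − 2.23) + 0.5 × (-3.83)
   = 1.96 + 6.52 + 2.145 − 1.915 = 8.71
i_t = 0.58 × 6.24 + 0.42 × 8.71 = 3.6192 + 3.6582 = 7.28

7.28%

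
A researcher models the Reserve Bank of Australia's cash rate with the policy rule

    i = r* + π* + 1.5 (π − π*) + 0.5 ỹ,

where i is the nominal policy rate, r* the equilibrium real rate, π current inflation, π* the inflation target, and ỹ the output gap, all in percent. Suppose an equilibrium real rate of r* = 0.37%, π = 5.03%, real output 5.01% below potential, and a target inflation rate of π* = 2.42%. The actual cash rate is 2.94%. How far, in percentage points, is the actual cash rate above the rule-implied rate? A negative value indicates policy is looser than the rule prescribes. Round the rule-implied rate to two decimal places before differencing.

Output 5.01% below potential → ỹ = -5.01.
i = 0.37 + 2.42 + 1.5 × (5.03 − 2.42) + 0.5 × (-5.01)
   = 0.37 + 2.42 + 3.915 − 2.505 = 4.20
Deviation = 2.94 − 4.20 = -1.26 pp.

-1.26 pp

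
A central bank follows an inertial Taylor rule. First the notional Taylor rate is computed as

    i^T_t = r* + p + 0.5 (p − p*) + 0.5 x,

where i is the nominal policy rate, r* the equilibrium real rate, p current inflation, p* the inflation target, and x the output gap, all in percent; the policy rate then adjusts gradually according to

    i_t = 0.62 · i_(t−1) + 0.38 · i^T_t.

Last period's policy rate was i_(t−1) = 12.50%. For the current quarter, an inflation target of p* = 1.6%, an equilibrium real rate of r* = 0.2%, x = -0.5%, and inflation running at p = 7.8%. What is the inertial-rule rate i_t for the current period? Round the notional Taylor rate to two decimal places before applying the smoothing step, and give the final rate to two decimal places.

i^T_t = 0.2 + 7.8 + 0.5 × (7.8 − 1.6) + 0.5 × (-0.5)
   = 0.2 + 7.8 + 3.1 − 0.25 = 10.85
i_t = 0.62 × 12.50 + 0.38 × 10.85 = 7.75 + 4.123 = 11.87

11.87%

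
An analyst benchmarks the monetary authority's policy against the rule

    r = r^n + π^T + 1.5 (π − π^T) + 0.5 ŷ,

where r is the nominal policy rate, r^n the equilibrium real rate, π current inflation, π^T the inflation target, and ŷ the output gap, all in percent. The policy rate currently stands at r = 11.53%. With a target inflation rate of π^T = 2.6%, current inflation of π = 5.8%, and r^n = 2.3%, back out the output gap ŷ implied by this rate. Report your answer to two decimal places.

3.66%

0.5 ŷ = 11.53 − 2.3 − 2.6 − 1.5 × (5.8 − 2.6) = 1.83
ŷ = 1.83 / 0.5 = 3.66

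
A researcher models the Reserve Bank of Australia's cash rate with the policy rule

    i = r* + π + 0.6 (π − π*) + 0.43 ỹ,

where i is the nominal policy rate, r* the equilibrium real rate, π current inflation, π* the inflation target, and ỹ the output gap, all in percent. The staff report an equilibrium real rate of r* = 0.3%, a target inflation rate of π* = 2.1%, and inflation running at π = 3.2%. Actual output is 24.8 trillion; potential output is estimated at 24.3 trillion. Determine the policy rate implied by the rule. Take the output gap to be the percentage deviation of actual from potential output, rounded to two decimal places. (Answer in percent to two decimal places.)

5.05%

Output gap = 100 × (24.8 − 24.3) / 24.3 = 2.06%.
i = 0.30 + 3.20 + 0.6 × (3.20 − 2.10) + 0.43 × 2.06
   = 0.30 + 3.2 + 0.66 + 0.8858 = 5.05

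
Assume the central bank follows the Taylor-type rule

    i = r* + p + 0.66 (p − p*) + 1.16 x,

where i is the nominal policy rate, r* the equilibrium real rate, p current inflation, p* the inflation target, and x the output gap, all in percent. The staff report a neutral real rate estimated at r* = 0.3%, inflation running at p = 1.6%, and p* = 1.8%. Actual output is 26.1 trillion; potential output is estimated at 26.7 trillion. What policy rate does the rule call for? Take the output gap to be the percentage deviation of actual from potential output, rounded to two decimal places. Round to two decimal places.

Output gap = 100 × (26.1 − 26.7) / 26.7 = -2.25%.
i = 0.30 + 1.60 + 0.66 × (1.60 − 1.80) + 1.16 × (-2.25)
   = 0.30 + 1.6 − 0.132 − 2.61 = -0.84

-0.84%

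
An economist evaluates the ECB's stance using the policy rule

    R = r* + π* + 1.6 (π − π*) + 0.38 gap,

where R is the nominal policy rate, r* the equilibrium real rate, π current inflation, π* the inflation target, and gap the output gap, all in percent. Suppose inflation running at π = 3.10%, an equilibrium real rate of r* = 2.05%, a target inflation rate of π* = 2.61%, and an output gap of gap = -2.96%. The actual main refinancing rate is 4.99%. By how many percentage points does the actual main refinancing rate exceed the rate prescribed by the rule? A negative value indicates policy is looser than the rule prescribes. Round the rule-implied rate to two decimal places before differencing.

0.67 pp

R = 2.05 + 2.61 + 1.6 × (3.10 − 2.61) + 0.38 × (-2.96)
   = 2.05 + 2.61 + 0.784 − 1.1248 = 4.32
Deviation = 4.99 − 4.32 = 0.67 pp.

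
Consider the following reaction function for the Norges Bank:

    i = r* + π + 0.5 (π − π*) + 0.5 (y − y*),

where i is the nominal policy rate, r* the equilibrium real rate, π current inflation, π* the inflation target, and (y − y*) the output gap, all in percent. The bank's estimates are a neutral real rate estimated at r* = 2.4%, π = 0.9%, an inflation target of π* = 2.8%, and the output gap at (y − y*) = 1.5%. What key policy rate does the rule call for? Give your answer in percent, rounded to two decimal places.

3.10%

i = 2.4 + 0.9 + 0.5 × (0.9 − 2.8) + 0.5 × 1.5
   = 2.4 + 0.9 − 0.95 + 0.75 = 3.10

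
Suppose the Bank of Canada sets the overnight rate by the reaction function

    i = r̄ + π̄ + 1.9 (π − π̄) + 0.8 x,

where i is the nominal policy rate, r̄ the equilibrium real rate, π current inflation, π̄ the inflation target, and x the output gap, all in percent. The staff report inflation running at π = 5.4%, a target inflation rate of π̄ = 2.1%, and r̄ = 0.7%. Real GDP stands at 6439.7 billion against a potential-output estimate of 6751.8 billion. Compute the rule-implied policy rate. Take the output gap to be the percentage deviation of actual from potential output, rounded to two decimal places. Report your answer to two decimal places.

5.37%

Output gap = 100 × (6439.7 − 6751.8) / 6751.8 = -4.62%.
i = 0.70 + 2.10 + 1.9 × (5.40 − 2.10) + 0.8 × (-4.62)
   = 0.70 + 2.1 + 6.27 − 3.696 = 5.37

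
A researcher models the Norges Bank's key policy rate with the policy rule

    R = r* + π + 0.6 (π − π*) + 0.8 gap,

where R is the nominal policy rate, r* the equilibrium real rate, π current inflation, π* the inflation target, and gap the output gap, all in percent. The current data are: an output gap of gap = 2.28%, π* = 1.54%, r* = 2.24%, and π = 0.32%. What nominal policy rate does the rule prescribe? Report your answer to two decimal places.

R = 2.24 + 0.32 + 0.6 × (0.32 − 1.54) + 0.8 × 2.28
   = 2.24 + 0.32 − 0.732 + 1.824 = 3.65

3.65%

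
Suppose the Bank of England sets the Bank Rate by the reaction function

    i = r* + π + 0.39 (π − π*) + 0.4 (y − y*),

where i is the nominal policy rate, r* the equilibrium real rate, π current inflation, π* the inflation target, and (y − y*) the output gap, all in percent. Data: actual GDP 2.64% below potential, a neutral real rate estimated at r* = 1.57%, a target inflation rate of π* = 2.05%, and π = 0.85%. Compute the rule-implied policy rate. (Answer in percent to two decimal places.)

0.90%

Output 2.64% below potential → (y − y*) = -2.64.
i = 1.57 + 0.85 + 0.39 × (0.85 − 2.05) + 0.4 × (-2.64)
   = 1.57 + 0.85 − 0.468 − 1.056 = 0.90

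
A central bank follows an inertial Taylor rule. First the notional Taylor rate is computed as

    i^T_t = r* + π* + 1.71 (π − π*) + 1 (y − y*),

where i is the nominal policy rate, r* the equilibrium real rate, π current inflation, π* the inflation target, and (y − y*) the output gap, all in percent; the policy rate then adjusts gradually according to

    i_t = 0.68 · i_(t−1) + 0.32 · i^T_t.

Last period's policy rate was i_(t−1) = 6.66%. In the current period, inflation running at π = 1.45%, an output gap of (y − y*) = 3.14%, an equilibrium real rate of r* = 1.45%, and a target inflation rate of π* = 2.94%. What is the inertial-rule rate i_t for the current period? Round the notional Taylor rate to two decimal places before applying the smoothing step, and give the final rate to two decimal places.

6.12%

i^T_t = 1.45 + 2.94 + 1.71 × (1.45 − 2.94) + 1 × 3.14
   = 1.45 + 2.94 − 2.5479 + 3.14 = 4.98
i_t = 0.68 × 6.66 + 0.32 × 4.98 = 4.5288 + 1.5936 = 6.12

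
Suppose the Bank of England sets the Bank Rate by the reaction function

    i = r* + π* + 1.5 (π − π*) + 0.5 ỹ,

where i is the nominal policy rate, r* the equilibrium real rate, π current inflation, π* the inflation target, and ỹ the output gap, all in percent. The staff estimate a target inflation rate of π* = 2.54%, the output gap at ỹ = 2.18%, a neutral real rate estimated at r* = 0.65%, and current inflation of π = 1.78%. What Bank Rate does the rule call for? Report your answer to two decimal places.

i = 0.65 + 2.54 + 1.5 × (1.78 − 2.54) + 0.5 × 2.18
   = 0.65 + 2.54 − 1.14 + 1.09 = 3.14

3.14%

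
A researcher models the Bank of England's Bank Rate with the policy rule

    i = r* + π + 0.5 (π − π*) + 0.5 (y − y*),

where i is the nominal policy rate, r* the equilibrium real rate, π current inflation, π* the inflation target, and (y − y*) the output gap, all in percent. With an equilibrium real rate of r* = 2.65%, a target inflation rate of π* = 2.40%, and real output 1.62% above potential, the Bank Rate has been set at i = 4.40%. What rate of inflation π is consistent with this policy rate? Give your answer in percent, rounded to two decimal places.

Output 1.62% above potential → (y − y*) = 1.62.
Collecting π: i = r* + (1 + 0.5) π − 0.5 π* + 0.5 (y − y*)
1.5 π = 4.40 − 2.65 + 0.5 × 2.40 − 0.5 × 1.62 = 2.14
π = 2.14 / 1.5 = 1.43

1.43%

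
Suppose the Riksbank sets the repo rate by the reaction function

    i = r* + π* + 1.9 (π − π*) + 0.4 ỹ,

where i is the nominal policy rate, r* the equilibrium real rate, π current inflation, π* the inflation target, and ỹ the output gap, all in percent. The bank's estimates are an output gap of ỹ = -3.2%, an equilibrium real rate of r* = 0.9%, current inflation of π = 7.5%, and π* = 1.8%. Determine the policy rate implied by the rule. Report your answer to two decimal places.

i = 0.9 + 1.8 + 1.9 × (7.5 − 1.8) + 0.4 × (-3.2)
   = 0.9 + 1.8 + 10.83 − 1.28 = 12.25

12.25%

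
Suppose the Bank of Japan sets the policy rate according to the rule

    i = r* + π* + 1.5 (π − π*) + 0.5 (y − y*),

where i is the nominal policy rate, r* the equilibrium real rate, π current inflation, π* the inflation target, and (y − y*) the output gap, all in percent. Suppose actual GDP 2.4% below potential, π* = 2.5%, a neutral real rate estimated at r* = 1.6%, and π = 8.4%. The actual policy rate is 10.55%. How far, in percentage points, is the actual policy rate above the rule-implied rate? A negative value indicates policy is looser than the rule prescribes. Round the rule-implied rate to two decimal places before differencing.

-1.20 pp

Output 2.4% below potential → (y − y*) = -2.4.
i = 1.6 + 2.5 + 1.5 × (8.4 − 2.5) + 0.5 × (-2.4)
   = 1.6 + 2.5 + 8.85 − 1.2 = 11.75
Deviation = 10.55 − 11.75 = -1.20 pp.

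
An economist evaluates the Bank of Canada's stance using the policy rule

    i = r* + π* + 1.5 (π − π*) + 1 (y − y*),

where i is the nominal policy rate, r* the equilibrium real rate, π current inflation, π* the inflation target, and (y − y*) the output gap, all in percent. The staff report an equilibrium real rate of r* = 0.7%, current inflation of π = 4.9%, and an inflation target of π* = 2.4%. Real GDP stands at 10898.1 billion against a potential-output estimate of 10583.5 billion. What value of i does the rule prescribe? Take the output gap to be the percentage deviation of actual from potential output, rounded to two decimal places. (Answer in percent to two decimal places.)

Output gap = 100 × (10898.1 − 10583.5) / 10583.5 = 2.97%.
i = 0.70 + 2.40 + 1.5 × (4.90 − 2.40) + 1 × 2.97
   = 0.70 + 2.4 + 3.75 + 2.97 = 9.82

9.82%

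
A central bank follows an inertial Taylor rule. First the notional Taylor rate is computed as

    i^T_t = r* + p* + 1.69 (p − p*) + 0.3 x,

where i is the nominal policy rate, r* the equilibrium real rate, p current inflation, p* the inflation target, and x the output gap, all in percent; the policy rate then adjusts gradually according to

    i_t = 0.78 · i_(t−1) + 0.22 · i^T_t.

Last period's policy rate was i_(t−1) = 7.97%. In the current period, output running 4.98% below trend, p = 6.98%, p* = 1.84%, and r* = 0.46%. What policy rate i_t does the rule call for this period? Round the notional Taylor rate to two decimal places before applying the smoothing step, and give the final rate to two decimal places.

Output 4.98% below potential → x = -4.98.
i^T_t = 0.46 + 1.84 + 1.69 × (6.98 − 1.84) + 0.3 × (-4.98)
   = 0.46 + 1.84 + 8.6866 − 1.494 = 9.49
i_t = 0.78 × 7.97 + 0.22 × 9.49 = 6.2166 + 2.0878 = 8.30

8.30%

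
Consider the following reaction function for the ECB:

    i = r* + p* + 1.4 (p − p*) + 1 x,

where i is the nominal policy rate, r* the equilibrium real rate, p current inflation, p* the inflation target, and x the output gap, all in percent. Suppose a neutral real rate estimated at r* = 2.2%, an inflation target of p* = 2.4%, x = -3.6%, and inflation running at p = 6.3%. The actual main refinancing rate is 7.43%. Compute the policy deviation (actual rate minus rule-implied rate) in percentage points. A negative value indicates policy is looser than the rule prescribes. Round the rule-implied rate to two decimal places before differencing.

i = 2.2 + 2.4 + 1.4 × (6.3 − 2.4) + 1 × (-3.6)
   = 2.2 + 2.4 + 5.46 − 3.6 = 6.46
Deviation = 7.43 − 6.46 = 0.97 pp.

0.97 pp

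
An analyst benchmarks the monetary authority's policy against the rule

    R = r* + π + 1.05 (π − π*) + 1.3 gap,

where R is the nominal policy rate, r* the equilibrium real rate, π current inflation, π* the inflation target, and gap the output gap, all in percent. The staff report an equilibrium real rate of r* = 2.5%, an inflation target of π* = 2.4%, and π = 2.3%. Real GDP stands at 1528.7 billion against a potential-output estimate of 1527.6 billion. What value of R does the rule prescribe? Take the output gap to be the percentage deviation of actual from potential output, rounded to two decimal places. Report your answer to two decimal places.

4.79%

Output gap = 100 × (1528.7 − 1527.6) / 1527.6 = 0.07%.
R = 2.50 + 2.30 + 1.05 × (2.30 − 2.40) + 1.3 × 0.07
   = 2.50 + 2.3 − 0.105 + 0.091 = 4.79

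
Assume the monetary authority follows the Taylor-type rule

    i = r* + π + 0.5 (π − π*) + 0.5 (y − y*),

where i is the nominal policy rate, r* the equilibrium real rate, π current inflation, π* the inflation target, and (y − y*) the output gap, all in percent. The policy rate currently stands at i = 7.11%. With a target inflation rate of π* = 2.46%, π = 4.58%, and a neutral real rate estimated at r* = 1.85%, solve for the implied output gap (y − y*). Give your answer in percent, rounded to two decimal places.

0.5 (y − y*) = 7.11 − 1.85 − 4.58 − 0.5 × (4.58 − 2.46) = -0.38
(y − y*) = -0.38 / 0.5 = -0.76

-0.76%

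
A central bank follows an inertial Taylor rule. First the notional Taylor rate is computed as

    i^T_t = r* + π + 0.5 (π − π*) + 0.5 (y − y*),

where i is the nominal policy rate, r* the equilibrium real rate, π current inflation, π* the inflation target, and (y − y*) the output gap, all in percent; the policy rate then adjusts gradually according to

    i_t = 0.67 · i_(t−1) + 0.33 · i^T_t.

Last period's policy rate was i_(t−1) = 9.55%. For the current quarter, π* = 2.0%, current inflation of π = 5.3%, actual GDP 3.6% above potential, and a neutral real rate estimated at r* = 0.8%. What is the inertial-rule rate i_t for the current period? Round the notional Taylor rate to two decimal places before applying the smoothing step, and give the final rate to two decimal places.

9.55%

Output 3.6% above potential → (y − y*) = 3.6.
i^T_t = 0.8 + 5.3 + 0.5 × (5.3 − 2.0) + 0.5 × 3.6
   = 0.8 + 5.3 + 1.65 + 1.8 = 9.55
i_t = 0.67 × 9.55 + 0.33 × 9.55 = 6.3985 + 3.1515 = 9.55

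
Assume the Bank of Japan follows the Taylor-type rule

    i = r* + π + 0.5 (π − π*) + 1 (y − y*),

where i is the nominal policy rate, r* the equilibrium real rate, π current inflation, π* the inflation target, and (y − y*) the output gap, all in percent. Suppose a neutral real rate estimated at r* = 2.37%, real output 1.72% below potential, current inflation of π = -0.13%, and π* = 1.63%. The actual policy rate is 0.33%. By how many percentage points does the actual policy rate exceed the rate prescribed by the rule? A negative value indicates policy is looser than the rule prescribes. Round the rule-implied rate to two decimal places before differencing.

0.69 pp

Output 1.72% below potential → (y − y*) = -1.72.
i = 2.37 + (-0.13) + 0.5 × (-0.13 − 1.63) + 1 × (-1.72)
   = 2.37 − 0.13 − 0.88 − 1.72 = -0.36
Deviation = 0.33 − (-0.36) = 0.69 pp.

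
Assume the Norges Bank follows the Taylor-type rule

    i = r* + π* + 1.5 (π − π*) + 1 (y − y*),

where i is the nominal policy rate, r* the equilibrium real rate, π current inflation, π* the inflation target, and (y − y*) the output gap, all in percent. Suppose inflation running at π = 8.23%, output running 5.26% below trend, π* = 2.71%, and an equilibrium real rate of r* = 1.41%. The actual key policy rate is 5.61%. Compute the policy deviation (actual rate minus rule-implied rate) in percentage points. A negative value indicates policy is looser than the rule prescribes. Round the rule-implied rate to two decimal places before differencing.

-1.53 pp

Output 5.26% below potential → (y − y*) = -5.26.
i = 1.41 + 2.71 + 1.5 × (8.23 − 2.71) + 1 × (-5.26)
   = 1.41 + 2.71 + 8.28 − 5.26 = 7.14
Deviation = 5.61 − 7.14 = -1.53 pp.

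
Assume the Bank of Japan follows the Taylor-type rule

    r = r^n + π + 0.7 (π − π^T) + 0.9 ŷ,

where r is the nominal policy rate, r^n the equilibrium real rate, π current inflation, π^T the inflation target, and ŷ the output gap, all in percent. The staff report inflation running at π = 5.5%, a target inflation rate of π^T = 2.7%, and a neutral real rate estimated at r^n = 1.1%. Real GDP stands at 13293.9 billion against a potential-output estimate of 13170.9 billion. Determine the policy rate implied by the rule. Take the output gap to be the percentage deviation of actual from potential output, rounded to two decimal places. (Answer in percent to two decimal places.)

9.40%

Output gap = 100 × (13293.9 − 13170.9) / 13170.9 = 0.93%.
r = 1.10 + 5.50 + 0.7 × (5.50 − 2.70) + 0.9 × 0.93
   = 1.10 + 5.5 + 1.96 + 0.837 = 9.40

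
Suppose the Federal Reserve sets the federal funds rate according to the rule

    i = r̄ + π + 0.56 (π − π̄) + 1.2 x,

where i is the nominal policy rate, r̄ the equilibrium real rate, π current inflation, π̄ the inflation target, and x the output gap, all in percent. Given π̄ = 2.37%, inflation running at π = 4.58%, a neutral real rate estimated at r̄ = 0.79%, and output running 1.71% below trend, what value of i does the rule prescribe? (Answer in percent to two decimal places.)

Output 1.71% below potential → x = -1.71.
i = 0.79 + 4.58 + 0.56 × (4.58 − 2.37) + 1.2 × (-1.71)
   = 0.79 + 4.58 + 1.2376 − 2.052 = 4.56

4.56%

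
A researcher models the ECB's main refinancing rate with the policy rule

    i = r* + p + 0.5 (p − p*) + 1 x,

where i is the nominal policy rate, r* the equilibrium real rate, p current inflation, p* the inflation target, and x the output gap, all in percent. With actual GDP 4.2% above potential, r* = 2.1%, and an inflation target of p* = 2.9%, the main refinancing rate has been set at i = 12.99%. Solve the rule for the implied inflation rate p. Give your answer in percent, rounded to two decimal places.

5.43%

Output 4.2% above potential → x = 4.2.
Collecting p: i = r* + (1 + 0.5) p − 0.5 p* + 1 x
1.5 p = 12.99 − 2.1 + 0.5 × 2.9 − 1 × 4.2 = 8.14
p = 8.14 / 1.5 = 5.43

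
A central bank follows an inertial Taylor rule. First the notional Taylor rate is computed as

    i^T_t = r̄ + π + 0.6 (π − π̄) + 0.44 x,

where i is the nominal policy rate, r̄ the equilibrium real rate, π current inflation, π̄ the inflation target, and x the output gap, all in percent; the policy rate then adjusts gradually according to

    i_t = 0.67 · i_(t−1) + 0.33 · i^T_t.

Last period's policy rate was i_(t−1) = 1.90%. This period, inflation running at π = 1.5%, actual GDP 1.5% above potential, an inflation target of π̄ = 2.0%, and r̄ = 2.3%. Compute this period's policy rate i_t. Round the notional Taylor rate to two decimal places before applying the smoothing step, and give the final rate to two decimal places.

Output 1.5% above potential → x = 1.5.
i^T_t = 2.3 + 1.5 + 0.6 × (1.5 − 2.0) + 0.44 × 1.5
   = 2.3 + 1.5 − 0.3 + 0.66 = 4.16
i_t = 0.67 × 1.90 + 0.33 × 4.16 = 1.273 + 1.3728 = 2.65

2.65%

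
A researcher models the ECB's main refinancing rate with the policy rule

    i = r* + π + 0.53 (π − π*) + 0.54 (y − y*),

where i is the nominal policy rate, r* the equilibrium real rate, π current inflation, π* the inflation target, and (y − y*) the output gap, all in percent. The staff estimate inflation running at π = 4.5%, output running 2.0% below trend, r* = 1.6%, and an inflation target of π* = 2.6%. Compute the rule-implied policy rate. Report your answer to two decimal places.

6.03%

Output 2.0% below potential → (y − y*) = -2.0.
i = 1.6 + 4.5 + 0.53 × (4.5 − 2.6) + 0.54 × (-2.0)
   = 1.6 + 4.5 + 1.007 − 1.08 = 6.03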